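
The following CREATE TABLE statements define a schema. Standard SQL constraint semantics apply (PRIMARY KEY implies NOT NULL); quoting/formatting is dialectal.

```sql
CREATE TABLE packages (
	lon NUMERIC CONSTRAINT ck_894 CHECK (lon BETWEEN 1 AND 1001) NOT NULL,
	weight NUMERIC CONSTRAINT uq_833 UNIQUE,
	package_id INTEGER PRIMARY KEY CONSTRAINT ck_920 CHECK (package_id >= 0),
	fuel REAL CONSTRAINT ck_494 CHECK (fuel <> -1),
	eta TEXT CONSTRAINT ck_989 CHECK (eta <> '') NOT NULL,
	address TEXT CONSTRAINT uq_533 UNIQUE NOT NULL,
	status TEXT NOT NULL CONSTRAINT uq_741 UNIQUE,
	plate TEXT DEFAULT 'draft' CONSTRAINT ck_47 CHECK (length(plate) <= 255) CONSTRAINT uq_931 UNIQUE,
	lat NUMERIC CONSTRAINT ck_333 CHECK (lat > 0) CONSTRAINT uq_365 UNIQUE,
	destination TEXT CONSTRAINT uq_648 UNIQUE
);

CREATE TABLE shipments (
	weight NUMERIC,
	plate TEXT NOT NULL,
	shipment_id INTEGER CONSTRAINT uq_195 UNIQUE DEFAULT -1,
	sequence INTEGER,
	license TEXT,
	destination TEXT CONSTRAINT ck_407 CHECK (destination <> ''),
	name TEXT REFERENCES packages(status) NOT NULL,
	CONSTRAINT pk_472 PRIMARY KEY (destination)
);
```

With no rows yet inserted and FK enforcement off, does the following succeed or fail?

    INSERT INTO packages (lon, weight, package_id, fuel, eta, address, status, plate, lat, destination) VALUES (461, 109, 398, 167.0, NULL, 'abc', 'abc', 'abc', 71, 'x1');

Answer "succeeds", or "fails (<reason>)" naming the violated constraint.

eta is explicitly set to NULL, but eta is declared NOT NULL.

fails (NOT NULL on eta)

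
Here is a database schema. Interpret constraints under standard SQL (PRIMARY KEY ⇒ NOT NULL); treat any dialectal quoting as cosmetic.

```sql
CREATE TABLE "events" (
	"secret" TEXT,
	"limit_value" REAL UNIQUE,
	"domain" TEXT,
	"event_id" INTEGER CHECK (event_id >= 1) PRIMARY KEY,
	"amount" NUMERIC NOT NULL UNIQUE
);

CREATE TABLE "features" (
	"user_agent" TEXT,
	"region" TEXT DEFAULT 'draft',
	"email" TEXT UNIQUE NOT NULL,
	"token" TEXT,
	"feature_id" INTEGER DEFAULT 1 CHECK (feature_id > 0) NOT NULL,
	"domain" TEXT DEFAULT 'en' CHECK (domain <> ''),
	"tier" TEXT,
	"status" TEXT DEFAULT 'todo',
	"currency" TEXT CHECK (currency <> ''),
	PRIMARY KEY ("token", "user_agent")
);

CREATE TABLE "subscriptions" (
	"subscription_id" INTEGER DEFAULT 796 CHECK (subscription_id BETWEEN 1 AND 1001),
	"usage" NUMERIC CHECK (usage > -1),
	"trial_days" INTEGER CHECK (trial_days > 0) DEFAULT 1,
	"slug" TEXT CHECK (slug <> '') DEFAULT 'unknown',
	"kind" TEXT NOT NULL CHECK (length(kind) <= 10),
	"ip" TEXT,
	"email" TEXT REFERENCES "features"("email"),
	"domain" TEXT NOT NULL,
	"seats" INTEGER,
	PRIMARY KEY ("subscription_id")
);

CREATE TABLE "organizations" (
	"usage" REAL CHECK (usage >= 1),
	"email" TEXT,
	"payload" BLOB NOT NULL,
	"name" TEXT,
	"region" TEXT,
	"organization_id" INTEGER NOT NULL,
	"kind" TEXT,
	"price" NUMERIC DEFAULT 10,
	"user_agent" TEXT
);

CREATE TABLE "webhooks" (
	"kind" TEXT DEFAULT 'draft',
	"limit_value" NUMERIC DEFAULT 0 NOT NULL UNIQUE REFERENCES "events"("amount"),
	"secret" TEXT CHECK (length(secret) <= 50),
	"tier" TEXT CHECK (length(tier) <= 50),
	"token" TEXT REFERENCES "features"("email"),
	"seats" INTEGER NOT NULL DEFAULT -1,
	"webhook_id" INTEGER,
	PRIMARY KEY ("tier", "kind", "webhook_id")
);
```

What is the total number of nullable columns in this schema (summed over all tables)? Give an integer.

events: 3 nullable (secret, limit_value, domain — PK (event_id) and explicit NOT NULL columns excluded).
features: 5 nullable (region, domain, tier, status, currency — PK (token, user_agent) and explicit NOT NULL columns excluded).
subscriptions: 6 nullable (usage, trial_days, slug, ip, email, seats — PK (subscription_id) and explicit NOT NULL columns excluded).
organizations: 7 nullable (usage, email, name, region, kind, price, user_agent — PK none and explicit NOT NULL columns excluded).
webhooks: 2 nullable (secret, token — PK (tier, kind, webhook_id) and explicit NOT NULL columns excluded).
Total: 3 + 5 + 6 + 7 + 2 = 23.

23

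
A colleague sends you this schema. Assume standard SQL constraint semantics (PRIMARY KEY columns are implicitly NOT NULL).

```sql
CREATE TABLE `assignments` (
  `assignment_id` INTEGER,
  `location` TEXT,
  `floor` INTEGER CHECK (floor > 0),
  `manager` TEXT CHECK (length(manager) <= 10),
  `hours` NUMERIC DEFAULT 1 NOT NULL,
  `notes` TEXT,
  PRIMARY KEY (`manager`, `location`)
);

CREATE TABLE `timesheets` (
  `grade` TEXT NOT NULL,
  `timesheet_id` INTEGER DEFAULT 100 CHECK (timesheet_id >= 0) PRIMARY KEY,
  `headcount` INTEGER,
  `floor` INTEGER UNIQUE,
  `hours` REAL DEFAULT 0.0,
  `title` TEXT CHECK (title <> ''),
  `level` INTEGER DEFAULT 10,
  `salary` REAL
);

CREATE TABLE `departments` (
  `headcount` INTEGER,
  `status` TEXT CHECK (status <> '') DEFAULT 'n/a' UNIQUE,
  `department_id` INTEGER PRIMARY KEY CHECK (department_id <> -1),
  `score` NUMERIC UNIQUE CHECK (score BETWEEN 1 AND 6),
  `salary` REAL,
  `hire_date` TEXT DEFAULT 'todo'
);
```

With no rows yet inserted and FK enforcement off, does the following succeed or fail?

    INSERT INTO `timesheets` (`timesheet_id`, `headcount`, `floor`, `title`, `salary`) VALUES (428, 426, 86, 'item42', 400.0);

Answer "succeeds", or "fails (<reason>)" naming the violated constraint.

fails (NOT NULL on grade)

grade is omitted from the column list and has no DEFAULT, so it would receive NULL.
But grade is declared NOT NULL.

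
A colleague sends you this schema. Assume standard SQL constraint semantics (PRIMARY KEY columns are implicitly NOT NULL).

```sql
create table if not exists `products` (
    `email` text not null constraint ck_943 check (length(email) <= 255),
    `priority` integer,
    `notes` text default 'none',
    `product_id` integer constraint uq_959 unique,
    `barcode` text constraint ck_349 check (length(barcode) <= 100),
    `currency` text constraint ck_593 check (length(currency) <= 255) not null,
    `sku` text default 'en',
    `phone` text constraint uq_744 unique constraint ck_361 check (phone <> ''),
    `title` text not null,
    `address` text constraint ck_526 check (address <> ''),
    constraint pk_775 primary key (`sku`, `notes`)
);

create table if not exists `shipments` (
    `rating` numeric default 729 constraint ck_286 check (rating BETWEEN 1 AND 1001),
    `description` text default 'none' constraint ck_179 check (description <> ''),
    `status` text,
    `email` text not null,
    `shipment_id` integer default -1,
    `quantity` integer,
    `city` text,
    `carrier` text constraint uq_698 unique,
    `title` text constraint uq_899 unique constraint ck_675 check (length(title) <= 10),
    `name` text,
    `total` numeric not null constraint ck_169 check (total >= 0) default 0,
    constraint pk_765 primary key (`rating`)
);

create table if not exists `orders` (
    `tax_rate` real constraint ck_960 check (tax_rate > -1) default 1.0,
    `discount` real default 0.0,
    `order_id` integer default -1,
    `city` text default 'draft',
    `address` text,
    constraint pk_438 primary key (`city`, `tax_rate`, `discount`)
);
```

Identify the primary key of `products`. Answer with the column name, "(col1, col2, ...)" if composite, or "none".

A table-level PRIMARY KEY clause names 2 columns: sku, notes.
This is a composite key — the combination is unique, not each column individually.

(sku, notes)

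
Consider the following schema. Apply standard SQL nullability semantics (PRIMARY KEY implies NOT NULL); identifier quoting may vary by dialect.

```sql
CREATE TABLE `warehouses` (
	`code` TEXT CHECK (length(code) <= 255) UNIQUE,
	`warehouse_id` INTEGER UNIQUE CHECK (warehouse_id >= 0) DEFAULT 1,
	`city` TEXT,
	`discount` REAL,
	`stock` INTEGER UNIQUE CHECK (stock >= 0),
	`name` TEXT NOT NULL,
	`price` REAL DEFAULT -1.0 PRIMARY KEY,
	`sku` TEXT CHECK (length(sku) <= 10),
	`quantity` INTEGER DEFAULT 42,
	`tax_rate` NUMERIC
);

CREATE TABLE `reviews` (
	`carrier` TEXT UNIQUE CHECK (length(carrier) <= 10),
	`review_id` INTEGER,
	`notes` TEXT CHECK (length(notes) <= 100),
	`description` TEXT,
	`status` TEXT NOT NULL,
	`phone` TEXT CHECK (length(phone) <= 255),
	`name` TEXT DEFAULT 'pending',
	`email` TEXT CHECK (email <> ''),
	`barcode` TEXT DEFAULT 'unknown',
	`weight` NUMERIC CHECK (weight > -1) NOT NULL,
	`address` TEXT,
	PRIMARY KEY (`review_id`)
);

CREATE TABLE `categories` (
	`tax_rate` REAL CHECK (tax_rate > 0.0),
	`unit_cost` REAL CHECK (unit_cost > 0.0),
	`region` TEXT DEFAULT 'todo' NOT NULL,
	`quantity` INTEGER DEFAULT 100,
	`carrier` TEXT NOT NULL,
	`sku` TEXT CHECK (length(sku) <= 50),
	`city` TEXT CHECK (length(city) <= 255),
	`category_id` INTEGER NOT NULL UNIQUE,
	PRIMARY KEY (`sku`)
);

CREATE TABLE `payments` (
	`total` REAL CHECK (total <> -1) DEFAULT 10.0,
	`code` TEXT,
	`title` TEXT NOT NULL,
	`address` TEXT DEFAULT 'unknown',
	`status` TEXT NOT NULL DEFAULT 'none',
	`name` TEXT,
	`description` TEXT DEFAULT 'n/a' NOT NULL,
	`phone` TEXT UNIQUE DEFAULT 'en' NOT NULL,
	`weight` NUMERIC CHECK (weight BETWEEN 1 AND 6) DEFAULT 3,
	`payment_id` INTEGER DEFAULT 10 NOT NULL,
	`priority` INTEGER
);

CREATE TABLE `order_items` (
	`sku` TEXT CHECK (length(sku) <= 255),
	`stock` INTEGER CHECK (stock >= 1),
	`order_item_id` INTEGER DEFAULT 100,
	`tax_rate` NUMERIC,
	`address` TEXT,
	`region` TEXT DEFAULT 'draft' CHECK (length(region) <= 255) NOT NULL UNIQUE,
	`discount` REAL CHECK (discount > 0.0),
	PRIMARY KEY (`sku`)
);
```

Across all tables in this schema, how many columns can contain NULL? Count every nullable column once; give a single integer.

warehouses: 8 nullable (code, warehouse_id, city, discount, stock, sku, quantity, tax_rate — PK (price) and explicit NOT NULL columns excluded).
reviews: 8 nullable (carrier, notes, description, phone, name, email, barcode, address — PK (review_id) and explicit NOT NULL columns excluded).
categories: 4 nullable (tax_rate, unit_cost, quantity, city — PK (sku) and explicit NOT NULL columns excluded).
payments: 6 nullable (total, code, address, name, weight, priority — PK none and explicit NOT NULL columns excluded).
order_items: 5 nullable (stock, order_item_id, tax_rate, address, discount — PK (sku) and explicit NOT NULL columns excluded).
Total: 8 + 8 + 4 + 6 + 5 = 31.

31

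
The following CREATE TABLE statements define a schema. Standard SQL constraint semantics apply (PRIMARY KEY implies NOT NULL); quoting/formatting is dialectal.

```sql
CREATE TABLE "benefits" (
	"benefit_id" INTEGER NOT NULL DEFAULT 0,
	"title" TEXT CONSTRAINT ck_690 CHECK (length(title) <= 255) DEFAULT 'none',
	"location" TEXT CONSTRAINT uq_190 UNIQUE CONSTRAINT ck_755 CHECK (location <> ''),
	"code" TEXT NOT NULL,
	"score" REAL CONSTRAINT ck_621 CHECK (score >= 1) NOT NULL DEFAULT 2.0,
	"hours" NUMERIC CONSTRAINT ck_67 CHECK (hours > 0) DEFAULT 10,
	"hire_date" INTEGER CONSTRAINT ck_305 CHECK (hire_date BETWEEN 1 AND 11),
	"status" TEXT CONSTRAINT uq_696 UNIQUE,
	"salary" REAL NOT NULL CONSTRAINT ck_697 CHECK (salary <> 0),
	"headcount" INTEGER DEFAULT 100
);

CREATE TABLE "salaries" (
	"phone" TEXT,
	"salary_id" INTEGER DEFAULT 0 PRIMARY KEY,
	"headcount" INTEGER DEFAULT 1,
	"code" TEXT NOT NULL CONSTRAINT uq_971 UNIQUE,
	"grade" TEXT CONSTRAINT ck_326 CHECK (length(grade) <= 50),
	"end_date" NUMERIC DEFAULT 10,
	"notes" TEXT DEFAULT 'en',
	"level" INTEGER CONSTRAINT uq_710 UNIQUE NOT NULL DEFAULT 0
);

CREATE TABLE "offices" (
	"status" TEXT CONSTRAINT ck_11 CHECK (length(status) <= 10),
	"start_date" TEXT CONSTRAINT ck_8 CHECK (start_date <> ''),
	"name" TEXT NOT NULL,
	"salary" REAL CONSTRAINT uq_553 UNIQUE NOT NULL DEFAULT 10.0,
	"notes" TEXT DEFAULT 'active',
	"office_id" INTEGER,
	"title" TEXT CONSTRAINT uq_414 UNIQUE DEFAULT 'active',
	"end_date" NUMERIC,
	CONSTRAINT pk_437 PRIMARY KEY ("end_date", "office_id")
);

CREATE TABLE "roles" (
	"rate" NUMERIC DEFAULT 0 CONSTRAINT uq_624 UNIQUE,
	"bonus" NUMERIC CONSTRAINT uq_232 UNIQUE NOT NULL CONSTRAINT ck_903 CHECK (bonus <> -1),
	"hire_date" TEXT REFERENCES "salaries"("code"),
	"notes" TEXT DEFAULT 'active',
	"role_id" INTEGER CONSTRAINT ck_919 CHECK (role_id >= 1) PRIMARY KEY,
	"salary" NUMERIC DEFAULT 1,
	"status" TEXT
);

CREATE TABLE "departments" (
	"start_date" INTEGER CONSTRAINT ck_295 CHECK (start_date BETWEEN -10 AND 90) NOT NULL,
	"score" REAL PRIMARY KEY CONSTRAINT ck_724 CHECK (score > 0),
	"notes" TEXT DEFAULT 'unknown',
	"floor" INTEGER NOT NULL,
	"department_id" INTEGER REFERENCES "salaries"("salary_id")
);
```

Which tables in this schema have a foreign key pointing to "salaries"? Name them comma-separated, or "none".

roles, departments

- roles.hire_date references salaries(code).
- departments.department_id references salaries(salary_id).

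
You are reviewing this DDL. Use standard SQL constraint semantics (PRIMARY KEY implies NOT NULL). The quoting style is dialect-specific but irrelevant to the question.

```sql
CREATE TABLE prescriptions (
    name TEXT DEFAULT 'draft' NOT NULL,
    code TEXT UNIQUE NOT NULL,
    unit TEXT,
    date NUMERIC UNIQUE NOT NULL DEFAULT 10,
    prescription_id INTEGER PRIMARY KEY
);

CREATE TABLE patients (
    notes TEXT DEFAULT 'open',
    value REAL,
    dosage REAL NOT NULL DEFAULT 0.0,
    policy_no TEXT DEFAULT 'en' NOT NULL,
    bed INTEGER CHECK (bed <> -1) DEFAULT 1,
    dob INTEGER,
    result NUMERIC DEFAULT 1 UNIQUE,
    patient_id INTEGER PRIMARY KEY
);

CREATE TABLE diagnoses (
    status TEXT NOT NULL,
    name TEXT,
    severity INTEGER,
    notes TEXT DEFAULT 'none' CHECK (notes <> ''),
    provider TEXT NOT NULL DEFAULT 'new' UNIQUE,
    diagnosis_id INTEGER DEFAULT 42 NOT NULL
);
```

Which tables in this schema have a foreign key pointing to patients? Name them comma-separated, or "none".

none

No REFERENCES clause anywhere in the schema names patients.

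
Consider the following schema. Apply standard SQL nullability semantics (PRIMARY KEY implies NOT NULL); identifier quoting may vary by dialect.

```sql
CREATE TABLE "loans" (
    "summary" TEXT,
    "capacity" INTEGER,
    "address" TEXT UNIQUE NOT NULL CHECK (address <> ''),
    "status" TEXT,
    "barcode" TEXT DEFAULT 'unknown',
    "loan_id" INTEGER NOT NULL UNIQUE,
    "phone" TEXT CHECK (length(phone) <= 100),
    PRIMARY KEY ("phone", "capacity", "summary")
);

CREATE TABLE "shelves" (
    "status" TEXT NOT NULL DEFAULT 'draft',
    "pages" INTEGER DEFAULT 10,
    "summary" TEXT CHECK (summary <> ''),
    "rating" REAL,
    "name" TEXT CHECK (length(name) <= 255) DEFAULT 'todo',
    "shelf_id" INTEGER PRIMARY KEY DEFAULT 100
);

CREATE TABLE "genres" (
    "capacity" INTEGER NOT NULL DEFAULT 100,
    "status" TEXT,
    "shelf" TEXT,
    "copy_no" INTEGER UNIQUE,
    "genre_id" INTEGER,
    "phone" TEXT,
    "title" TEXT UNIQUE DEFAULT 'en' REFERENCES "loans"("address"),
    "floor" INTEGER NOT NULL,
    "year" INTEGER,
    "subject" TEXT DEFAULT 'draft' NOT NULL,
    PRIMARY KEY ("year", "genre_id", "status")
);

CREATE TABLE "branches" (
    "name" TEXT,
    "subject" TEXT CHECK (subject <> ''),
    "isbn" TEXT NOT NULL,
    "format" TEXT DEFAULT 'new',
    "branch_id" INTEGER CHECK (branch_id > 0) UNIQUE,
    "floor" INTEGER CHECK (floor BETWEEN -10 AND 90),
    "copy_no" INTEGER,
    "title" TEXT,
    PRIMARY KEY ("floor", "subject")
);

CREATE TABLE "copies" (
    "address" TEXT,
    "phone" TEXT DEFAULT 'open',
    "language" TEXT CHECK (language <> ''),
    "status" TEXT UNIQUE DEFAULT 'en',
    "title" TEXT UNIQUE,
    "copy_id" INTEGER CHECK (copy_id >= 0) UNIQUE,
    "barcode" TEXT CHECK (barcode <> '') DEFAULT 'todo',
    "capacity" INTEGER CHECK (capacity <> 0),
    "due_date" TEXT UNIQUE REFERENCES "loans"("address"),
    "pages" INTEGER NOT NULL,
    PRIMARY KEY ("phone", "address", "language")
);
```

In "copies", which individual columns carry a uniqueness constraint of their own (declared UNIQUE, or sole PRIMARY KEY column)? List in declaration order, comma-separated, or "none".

- address: part of a composite PRIMARY KEY — only the tuple is unique, not this column on its own.
- phone: part of a composite PRIMARY KEY — only the tuple is unique, not this column on its own.
- language: part of a composite PRIMARY KEY — only the tuple is unique, not this column on its own.
- status: declared UNIQUE → unique.
- title: declared UNIQUE → unique.
- copy_id: declared UNIQUE → unique.
- barcode: no UNIQUE or single-column PK constraint.
- capacity: no UNIQUE or single-column PK constraint.
- due_date: declared UNIQUE → unique.
- pages: no UNIQUE or single-column PK constraint.

status, title, copy_id, due_date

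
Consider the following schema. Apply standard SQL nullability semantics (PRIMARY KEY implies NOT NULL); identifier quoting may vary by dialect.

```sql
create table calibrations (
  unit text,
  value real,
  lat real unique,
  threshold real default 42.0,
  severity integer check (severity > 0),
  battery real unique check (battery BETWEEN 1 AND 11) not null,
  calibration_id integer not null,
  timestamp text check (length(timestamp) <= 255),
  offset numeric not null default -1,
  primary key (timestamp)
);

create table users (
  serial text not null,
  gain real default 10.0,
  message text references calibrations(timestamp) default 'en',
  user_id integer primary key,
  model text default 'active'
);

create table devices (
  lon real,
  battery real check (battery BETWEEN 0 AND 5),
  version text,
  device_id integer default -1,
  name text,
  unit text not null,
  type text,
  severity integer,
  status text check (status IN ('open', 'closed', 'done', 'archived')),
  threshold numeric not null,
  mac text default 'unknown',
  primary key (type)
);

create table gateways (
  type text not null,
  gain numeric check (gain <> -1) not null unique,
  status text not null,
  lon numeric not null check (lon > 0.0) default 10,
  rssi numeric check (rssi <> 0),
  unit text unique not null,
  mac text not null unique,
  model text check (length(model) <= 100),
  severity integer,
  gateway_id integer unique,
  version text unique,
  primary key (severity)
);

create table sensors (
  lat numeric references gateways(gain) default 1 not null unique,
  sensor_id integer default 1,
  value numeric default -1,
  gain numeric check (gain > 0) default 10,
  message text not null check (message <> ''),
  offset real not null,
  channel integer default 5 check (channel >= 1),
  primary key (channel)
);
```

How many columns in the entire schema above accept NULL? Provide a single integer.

23

calibrations: 5 nullable (unit, value, lat, threshold, severity — PK (timestamp) and explicit NOT NULL columns excluded).
users: 3 nullable (gain, message, model — PK (user_id) and explicit NOT NULL columns excluded).
devices: 8 nullable (lon, battery, version, device_id, name, severity, status, mac — PK (type) and explicit NOT NULL columns excluded).
gateways: 4 nullable (rssi, model, gateway_id, version — PK (severity) and explicit NOT NULL columns excluded).
sensors: 3 nullable (sensor_id, value, gain — PK (channel) and explicit NOT NULL columns excluded).
Total: 5 + 3 + 8 + 4 + 3 = 23.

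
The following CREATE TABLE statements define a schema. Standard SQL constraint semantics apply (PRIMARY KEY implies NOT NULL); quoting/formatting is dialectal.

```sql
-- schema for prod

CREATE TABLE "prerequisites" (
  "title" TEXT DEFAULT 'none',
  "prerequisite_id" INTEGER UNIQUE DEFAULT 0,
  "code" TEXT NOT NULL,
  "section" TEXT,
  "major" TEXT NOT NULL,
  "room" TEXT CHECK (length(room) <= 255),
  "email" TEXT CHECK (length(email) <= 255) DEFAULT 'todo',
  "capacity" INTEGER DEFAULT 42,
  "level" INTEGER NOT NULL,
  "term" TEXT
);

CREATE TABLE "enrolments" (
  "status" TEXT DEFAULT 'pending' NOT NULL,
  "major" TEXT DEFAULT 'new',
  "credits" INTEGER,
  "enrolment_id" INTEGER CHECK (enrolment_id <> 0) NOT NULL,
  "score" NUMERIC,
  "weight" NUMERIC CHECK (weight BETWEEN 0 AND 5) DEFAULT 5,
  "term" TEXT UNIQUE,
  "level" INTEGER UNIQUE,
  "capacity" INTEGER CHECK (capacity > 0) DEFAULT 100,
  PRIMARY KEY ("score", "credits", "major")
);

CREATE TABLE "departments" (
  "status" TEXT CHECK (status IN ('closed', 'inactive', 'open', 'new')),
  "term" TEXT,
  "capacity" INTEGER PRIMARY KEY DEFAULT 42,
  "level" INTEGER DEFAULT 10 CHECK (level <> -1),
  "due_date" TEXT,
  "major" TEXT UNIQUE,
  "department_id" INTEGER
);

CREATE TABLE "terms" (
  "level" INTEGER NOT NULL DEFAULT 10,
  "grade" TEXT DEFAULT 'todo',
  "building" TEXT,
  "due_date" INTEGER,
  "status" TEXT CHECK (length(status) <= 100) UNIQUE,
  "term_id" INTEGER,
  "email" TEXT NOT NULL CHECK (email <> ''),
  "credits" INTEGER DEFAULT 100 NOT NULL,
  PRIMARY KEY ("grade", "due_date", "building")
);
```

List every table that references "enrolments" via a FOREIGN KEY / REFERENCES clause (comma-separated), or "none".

none

No REFERENCES clause anywhere in the schema names enrolments.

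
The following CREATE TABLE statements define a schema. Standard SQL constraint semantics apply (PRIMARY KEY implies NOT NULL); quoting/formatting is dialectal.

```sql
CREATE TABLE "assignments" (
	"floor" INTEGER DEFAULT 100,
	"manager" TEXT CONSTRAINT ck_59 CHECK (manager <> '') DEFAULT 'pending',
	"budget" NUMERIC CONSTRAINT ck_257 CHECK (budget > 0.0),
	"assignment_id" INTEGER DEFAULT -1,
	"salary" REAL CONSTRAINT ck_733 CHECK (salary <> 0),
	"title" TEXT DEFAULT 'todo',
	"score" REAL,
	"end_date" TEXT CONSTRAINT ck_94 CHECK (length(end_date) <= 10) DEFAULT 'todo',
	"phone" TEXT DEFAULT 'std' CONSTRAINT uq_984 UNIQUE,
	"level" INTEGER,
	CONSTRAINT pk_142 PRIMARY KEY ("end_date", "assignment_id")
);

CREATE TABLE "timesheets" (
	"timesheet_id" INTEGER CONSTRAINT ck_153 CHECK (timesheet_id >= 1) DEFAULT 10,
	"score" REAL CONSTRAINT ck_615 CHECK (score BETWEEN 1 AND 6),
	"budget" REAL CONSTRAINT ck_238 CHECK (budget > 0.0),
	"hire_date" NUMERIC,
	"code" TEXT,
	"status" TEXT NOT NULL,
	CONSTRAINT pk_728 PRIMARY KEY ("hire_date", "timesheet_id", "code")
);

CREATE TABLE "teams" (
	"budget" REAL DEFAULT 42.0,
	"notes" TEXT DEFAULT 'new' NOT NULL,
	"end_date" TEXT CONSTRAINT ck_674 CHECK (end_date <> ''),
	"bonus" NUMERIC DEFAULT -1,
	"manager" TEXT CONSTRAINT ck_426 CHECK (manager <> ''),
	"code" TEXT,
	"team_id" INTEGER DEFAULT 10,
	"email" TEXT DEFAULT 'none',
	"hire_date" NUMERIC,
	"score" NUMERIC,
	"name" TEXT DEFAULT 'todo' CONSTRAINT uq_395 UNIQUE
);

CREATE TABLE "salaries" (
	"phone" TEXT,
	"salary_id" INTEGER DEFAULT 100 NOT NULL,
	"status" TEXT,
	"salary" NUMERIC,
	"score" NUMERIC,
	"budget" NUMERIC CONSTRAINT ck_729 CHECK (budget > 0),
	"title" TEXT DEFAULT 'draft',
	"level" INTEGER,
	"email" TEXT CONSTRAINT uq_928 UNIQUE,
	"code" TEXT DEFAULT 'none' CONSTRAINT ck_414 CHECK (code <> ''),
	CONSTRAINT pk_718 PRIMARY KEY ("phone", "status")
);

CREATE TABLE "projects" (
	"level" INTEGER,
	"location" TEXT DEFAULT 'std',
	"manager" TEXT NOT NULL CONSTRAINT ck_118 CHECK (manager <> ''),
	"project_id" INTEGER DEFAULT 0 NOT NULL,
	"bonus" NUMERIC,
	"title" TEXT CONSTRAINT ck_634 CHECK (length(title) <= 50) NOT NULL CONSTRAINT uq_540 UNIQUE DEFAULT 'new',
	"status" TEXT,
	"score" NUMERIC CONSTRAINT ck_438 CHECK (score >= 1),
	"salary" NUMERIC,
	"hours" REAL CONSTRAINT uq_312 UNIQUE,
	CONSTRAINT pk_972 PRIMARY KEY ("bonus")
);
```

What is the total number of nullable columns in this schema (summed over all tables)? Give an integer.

33

assignments: 8 nullable (floor, manager, budget, salary, title, score, phone, level — PK (end_date, assignment_id) and explicit NOT NULL columns excluded).
timesheets: 2 nullable (score, budget — PK (hire_date, timesheet_id, code) and explicit NOT NULL columns excluded).
teams: 10 nullable (budget, end_date, bonus, manager, code, team_id, email, hire_date, score, name — PK none and explicit NOT NULL columns excluded).
salaries: 7 nullable (salary, score, budget, title, level, email, code — PK (phone, status) and explicit NOT NULL columns excluded).
projects: 6 nullable (level, location, status, score, salary, hours — PK (bonus) and explicit NOT NULL columns excluded).
Total: 8 + 2 + 10 + 7 + 6 = 33.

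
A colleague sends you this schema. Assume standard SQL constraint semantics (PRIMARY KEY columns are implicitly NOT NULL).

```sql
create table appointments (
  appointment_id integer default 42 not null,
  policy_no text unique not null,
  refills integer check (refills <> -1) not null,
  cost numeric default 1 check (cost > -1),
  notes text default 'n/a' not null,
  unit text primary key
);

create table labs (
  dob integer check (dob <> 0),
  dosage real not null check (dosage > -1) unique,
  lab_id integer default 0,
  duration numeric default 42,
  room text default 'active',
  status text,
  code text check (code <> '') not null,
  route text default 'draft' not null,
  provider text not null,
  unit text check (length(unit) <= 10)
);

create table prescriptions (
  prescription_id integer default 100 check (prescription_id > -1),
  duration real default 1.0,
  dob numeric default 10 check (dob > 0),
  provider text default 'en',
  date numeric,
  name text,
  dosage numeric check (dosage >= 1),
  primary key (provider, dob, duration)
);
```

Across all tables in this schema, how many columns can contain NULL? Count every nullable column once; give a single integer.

11

appointments: 1 nullable (cost — PK (unit) and explicit NOT NULL columns excluded).
labs: 6 nullable (dob, lab_id, duration, room, status, unit — PK none and explicit NOT NULL columns excluded).
prescriptions: 4 nullable (prescription_id, date, name, dosage — PK (provider, dob, duration) and explicit NOT NULL columns excluded).
Total: 1 + 6 + 4 = 11.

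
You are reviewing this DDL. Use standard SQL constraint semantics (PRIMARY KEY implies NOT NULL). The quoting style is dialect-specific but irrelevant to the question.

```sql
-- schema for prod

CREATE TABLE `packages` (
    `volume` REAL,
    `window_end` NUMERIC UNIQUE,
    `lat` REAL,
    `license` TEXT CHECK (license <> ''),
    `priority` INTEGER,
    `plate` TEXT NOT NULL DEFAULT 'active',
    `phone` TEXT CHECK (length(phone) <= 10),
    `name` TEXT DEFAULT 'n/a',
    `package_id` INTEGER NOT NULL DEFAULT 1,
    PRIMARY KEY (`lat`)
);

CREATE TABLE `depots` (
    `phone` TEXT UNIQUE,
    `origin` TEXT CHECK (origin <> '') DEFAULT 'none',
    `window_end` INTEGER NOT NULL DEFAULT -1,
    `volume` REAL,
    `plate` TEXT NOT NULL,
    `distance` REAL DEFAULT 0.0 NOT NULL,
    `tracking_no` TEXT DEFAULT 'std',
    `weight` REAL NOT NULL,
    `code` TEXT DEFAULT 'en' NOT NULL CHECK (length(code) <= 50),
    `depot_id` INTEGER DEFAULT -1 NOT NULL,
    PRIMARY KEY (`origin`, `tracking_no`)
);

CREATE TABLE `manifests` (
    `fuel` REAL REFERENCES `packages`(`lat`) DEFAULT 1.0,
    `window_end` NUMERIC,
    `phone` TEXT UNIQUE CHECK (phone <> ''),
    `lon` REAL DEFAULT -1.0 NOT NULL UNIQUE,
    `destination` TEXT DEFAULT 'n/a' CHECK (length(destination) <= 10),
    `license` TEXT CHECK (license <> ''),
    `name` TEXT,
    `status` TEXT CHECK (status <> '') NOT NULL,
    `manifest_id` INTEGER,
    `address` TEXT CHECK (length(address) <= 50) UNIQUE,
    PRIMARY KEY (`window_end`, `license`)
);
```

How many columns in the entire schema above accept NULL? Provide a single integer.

14

packages: 6 nullable (volume, window_end, license, priority, phone, name — PK (lat) and explicit NOT NULL columns excluded).
depots: 2 nullable (phone, volume — PK (origin, tracking_no) and explicit NOT NULL columns excluded).
manifests: 6 nullable (fuel, phone, destination, name, manifest_id, address — PK (window_end, license) and explicit NOT NULL columns excluded).
Total: 6 + 2 + 6 = 14.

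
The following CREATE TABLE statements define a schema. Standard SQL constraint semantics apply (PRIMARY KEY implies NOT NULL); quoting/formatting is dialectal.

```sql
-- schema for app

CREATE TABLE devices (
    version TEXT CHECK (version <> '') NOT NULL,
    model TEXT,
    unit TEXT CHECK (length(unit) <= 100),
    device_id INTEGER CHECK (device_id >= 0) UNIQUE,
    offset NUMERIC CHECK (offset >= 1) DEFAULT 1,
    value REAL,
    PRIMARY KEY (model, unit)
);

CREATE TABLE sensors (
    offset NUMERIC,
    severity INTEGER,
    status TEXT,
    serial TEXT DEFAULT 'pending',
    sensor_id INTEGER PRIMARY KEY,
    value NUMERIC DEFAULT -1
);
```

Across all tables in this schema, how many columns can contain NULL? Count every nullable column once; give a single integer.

devices: 3 nullable (device_id, offset, value — PK (model, unit) and explicit NOT NULL columns excluded).
sensors: 5 nullable (offset, severity, status, serial, value — PK (sensor_id) and explicit NOT NULL columns excluded).
Total: 3 + 5 = 8.

8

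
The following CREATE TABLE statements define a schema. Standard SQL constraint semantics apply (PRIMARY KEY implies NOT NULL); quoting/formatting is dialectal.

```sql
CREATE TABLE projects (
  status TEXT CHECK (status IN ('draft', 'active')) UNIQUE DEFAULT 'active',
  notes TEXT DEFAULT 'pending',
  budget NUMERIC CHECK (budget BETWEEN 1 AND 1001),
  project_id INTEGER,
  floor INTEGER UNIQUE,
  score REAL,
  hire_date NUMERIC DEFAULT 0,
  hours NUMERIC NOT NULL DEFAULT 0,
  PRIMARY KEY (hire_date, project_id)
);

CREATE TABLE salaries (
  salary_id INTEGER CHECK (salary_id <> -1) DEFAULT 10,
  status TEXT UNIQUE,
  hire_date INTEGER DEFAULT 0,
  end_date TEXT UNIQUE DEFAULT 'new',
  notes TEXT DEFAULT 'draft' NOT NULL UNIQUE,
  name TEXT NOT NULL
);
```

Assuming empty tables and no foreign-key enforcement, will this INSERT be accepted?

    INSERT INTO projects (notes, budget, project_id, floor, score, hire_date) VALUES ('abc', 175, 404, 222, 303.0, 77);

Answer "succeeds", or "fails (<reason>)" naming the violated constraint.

succeeds

NOT NULL columns: hire_date is supplied; hours defaults to 0; project_id is supplied.
CHECK constraints: 175 satisfies (budget BETWEEN 1 AND 1001).
No constraint is violated.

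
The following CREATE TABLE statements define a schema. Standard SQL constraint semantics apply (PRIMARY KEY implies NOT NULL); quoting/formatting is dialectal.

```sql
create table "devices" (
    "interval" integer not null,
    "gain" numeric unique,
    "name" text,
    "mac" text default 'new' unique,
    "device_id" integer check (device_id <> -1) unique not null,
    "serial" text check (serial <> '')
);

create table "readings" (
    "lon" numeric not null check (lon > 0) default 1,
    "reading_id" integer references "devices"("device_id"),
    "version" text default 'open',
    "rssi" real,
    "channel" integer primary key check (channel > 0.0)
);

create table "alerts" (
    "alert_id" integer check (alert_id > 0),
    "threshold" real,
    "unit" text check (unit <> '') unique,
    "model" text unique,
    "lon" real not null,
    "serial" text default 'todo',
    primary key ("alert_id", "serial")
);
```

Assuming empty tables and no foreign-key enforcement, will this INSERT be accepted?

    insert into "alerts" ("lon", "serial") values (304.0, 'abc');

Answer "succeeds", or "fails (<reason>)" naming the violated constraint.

alert_id is omitted from the column list and has no DEFAULT, so it would receive NULL.
But alert_id is part of the PRIMARY KEY (implied NOT NULL).

fails (NOT NULL on alert_id)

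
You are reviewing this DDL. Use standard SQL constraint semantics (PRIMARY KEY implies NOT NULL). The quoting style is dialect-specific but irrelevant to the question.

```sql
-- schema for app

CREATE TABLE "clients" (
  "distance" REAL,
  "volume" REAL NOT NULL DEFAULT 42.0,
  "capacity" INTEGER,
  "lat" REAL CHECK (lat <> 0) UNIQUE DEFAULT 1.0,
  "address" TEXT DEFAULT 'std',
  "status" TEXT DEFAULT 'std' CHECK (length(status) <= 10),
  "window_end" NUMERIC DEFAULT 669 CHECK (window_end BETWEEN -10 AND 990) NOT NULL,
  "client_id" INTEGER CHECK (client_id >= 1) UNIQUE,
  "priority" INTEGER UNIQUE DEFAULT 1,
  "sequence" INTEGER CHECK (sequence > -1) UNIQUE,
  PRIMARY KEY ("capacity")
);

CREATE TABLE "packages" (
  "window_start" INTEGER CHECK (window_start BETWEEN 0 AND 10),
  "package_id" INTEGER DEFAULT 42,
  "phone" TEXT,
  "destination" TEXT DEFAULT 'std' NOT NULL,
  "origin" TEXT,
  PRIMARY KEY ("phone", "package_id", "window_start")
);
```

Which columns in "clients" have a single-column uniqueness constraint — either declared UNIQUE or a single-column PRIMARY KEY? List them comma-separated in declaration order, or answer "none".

capacity, lat, client_id, priority, sequence

- distance: no UNIQUE or single-column PK constraint.
- volume: no UNIQUE or single-column PK constraint.
- capacity: single-column PRIMARY KEY → unique.
- lat: declared UNIQUE → unique.
- address: no UNIQUE or single-column PK constraint.
- status: no UNIQUE or single-column PK constraint.
- window_end: no UNIQUE or single-column PK constraint.
- client_id: declared UNIQUE → unique.
- priority: declared UNIQUE → unique.
- sequence: declared UNIQUE → unique.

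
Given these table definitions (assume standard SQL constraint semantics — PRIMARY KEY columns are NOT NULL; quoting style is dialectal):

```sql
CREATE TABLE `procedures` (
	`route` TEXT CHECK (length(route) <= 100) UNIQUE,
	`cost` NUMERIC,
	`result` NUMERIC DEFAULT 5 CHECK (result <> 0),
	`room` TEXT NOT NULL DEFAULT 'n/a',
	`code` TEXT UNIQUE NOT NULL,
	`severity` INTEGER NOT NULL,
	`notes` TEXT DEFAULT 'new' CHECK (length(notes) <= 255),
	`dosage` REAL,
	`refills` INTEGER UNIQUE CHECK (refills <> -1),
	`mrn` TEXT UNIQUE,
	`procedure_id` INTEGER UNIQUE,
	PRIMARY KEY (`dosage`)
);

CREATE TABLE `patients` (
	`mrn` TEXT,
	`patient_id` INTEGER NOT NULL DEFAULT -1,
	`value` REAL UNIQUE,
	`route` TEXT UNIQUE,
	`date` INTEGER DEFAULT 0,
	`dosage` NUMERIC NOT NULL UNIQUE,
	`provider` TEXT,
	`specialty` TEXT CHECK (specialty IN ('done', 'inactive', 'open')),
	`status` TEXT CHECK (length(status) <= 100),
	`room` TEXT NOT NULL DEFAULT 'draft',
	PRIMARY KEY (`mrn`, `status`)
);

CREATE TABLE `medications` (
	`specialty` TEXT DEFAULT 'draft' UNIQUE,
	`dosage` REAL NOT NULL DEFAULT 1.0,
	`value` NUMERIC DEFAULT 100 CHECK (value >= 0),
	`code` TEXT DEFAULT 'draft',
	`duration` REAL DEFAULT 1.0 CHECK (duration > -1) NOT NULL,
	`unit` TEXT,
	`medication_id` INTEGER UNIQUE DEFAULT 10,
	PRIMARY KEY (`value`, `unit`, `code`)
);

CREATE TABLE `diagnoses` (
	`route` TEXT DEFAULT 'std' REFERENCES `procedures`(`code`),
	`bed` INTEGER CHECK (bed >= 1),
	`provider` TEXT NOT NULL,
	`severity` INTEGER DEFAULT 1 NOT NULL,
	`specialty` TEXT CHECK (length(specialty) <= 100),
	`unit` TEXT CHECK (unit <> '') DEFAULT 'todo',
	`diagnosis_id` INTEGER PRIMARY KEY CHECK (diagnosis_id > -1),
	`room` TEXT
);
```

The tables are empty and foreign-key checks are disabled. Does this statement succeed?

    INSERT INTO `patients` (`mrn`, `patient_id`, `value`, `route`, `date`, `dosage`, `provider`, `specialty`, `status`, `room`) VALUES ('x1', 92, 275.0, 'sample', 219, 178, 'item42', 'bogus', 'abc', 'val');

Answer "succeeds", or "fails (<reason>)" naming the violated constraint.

The value 'bogus' for specialty violates CHECK (specialty IN ('done', 'inactive', 'open')).

fails (CHECK on specialty)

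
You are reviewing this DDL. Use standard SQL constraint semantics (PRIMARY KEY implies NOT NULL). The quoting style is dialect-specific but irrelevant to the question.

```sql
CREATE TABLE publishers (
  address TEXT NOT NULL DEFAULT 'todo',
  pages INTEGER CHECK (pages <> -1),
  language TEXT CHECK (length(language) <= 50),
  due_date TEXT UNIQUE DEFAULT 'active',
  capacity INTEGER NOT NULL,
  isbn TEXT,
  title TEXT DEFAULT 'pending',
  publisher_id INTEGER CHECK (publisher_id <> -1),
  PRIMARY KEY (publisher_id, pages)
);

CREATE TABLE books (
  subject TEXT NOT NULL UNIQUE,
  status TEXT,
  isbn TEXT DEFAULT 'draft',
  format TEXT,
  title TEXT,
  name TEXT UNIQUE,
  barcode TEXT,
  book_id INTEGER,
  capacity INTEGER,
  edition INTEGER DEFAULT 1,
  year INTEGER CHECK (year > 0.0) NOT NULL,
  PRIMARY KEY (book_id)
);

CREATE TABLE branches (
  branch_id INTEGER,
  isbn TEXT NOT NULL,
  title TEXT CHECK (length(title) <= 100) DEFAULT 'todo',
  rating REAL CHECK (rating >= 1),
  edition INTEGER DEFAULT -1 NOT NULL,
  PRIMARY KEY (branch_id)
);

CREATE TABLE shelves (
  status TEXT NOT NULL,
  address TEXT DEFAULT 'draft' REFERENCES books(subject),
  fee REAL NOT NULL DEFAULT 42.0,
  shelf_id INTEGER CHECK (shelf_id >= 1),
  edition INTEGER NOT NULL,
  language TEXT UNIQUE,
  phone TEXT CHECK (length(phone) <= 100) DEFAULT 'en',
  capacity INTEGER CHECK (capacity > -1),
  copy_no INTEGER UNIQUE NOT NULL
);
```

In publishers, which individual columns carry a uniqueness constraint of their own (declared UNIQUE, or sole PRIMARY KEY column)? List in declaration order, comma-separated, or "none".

due_date

- address: no UNIQUE or single-column PK constraint.
- pages: part of a composite PRIMARY KEY — only the tuple is unique, not this column on its own.
- language: no UNIQUE or single-column PK constraint.
- due_date: declared UNIQUE → unique.
- capacity: no UNIQUE or single-column PK constraint.
- isbn: no UNIQUE or single-column PK constraint.
- title: no UNIQUE or single-column PK constraint.
- publisher_id: part of a composite PRIMARY KEY — only the tuple is unique, not this column on its own.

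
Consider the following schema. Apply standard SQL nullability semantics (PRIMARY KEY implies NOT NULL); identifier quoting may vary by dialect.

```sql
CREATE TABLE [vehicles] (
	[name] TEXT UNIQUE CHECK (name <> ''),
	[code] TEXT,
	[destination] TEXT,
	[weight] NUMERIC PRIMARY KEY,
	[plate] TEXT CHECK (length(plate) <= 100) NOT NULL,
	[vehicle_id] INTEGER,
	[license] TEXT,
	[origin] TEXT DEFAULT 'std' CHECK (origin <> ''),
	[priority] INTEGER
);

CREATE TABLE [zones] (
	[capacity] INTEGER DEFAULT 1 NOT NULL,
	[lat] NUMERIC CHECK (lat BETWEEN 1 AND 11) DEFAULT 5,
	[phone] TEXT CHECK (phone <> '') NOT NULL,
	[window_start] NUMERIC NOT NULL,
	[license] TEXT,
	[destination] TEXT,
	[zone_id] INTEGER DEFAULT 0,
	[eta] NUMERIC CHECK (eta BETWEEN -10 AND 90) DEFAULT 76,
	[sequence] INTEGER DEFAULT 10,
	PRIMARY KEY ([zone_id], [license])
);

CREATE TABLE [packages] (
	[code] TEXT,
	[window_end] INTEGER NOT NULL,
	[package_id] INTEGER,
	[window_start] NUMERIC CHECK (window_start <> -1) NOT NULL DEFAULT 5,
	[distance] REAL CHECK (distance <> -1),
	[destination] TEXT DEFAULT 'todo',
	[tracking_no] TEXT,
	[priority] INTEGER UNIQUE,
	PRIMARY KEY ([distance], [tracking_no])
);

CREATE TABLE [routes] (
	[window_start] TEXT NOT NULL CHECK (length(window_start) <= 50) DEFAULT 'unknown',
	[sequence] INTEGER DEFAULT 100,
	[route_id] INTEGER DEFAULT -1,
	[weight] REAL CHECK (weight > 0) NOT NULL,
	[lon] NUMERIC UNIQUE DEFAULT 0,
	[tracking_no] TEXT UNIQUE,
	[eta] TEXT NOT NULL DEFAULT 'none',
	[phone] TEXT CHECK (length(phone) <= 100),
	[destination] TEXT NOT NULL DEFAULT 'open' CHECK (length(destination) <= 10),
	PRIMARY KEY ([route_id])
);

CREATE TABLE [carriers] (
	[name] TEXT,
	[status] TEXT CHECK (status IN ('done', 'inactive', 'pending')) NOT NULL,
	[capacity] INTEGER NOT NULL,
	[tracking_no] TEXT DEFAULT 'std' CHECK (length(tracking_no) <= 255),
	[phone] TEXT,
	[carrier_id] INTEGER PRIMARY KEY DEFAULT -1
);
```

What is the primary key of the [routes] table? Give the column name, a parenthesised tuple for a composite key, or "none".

route_id

route_id is declared PRIMARY KEY as a table-level PRIMARY KEY clause.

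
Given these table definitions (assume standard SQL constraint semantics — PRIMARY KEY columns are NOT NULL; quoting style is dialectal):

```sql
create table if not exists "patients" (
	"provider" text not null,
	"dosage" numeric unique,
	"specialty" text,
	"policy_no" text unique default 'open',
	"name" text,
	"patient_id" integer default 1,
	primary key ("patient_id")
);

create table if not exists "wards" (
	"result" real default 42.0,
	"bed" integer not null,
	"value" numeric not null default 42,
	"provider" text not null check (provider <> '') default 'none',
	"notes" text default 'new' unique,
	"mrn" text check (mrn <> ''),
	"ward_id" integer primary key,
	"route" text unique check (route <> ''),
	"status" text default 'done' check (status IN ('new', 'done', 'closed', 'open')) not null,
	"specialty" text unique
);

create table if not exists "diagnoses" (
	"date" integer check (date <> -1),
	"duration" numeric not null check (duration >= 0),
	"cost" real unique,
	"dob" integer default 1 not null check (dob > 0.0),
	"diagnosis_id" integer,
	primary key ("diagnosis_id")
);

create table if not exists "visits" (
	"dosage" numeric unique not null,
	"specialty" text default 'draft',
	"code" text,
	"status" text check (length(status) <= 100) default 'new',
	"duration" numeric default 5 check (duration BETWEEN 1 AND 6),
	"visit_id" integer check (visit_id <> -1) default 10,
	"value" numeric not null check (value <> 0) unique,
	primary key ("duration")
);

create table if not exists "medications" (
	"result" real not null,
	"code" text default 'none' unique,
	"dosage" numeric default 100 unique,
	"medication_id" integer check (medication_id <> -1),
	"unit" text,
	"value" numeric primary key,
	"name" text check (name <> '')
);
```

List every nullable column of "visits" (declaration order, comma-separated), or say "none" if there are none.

specialty, code, status, visit_id

- dosage: declared NOT NULL → not nullable.
- specialty: DEFAULT only fills an omitted column; an explicit NULL is still allowed → nullable.
- code: no NOT NULL constraint applies → nullable.
- status: CHECK does not forbid NULL (a CHECK constraint passes when its expression is NULL) → nullable.
- duration: part of the PRIMARY KEY, which implies NOT NULL → not nullable.
- visit_id: CHECK does not forbid NULL (a CHECK constraint passes when its expression is NULL) → nullable.
- value: declared NOT NULL → not nullable.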